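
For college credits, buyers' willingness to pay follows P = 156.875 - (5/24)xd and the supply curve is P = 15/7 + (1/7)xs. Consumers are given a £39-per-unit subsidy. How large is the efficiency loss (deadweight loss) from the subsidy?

Deadweight loss = 127764/59

Pre-subsidy: 156.875 - (5/24)x = 15/7 + (1/7)x gives x* = 25995/59 and P* = 3840/59.
With the rebate, buyers effectively pay Pb = Ps − 39, where Ps is the price sellers receive.
On the curves, Pb = 156.875 - (5/24)x and Ps = 15/7 + (1/7)x; the wedge Ps − Pb = 39 gives 15/7 + (1/7)x − (156.875 - (5/24)x) = 39, so x' = 32547/59.
Then Pb = 156.875 − (5/24)·(32547/59) = 2475/59 and Ps = 15/7 + (1/7)·(32547/59) = 4776/59.
The subsidy expands output by 32547/59 − 25995/59 = 6552/59 past the efficient level; on those units the gap between marginal cost and willingness to pay runs from 0 up to 39.
DWL = ½ × 39 × 6552/59 = 127764/59.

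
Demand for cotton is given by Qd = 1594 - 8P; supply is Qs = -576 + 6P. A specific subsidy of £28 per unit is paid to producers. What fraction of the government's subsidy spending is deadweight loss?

Pre-subsidy: 1594 - 8P = -576 + 6P gives P* = 155, Q* = 354.
With the subsidy, sellers receive Ps = Pb + 28 for each unit, where Pb is the price buyers pay.
Supply in terms of Pb becomes Qs = -576 + 6(Pb + 28) = -408 + 6Pb. Setting this equal to demand: 1594 - 8Pb = -408 + 6Pb, so Pb = 143.
Sellers receive Ps = 143 + 28 = 171; Q' = 1594 − 8·143 = 450.
ΔCS = ½(354 + 450)(155 − 143) = 4824; ΔPS = ½(354 + 450)(171 − 155) = 6432.
Government spending = 28 × 450 = 12600.
DWL = ½ × 28 × (450 − 354) = 1344; fraction = 1344 / 12600 = 8/75.

DWL / government spending = 8/75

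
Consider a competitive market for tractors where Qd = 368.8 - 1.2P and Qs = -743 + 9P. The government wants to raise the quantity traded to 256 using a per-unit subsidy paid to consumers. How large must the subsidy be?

Required subsidy s = 17 per unit

At Q = 256, invert demand for the buyer price: Pb = (368.8 − 256)/1.2 = 94; invert supply for the seller price: Ps = (256 − (-743))/9 = 111.
The subsidy must fill the gap: s = Ps − Pb = 111 − 94 = 17.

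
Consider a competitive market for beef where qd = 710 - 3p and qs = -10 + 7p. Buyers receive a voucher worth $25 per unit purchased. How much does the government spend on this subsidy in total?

Pre-subsidy: 710 - 3p = -10 + 7p gives p* = 72, q* = 494.
With the rebate, buyers effectively pay pb = ps − 25, where ps is the price sellers receive.
Demand in terms of ps becomes qd = 710 − 3(ps − 25) = 785 - 3ps. Setting this equal to supply: 785 - 3ps = -10 + 7ps, so ps = 79.5.
Buyers pay pb = 79.5 − 25 = 54.5; q' = -10 + 7·79.5 = 546.5.
Government outlay = subsidy × quantity = 25 × 546.5 = 13662.5.

Government cost = $13662.5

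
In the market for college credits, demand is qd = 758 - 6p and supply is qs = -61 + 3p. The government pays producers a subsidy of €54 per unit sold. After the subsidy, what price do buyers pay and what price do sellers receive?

Buyers pay €73; sellers receive €127

Pre-subsidy: 758 - 6p = -61 + 3p gives p* = 91, q* = 212.
With the subsidy, sellers receive ps = pb + 54 for each unit, where pb is the price buyers pay.
Supply in terms of pb becomes qs = -61 + 3(pb + 54) = 101 + 3pb. Setting this equal to demand: 758 - 6pb = 101 + 3pb, so pb = 73.
Sellers receive ps = 73 + 54 = 127; q' = 758 − 6·73 = 320.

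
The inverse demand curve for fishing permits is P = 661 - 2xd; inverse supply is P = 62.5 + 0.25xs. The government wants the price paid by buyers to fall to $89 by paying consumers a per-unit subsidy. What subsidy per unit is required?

Required subsidy s = $45 per unit

At a buyer price of 89, quantity demanded is 330.5 − 0.5·89 = 286.
Sellers supply 286 only when they receive Ps = 62.5 + 0.25·286 = 134.
s = Ps − Pb = 134 − 89 = 45.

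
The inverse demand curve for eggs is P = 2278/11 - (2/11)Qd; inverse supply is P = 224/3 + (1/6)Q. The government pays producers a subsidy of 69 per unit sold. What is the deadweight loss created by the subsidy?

Deadweight loss = 6831

Pre-subsidy: 2278/11 - (2/11)Q = 224/3 + (1/6)Q gives Q* = 380 and P* = 138.
With the subsidy, sellers receive Ps = Pb + 69 for each unit, where Pb is the price buyers pay.
On the curves, Pb = 2278/11 - (2/11)Q and Ps = 224/3 + (1/6)Q; the wedge Ps − Pb = 69 gives 224/3 + (1/6)Q − (2278/11 - (2/11)Q) = 69, so Q' = 578.
Then Pb = 2278/11 − (2/11)·578 = 102 and Ps = 224/3 + (1/6)·578 = 171.
The subsidy expands output by 578 − 380 = 198 past the efficient level; on those units the gap between marginal cost and willingness to pay runs from 0 up to 69.
DWL = ½ × 69 × 198 = 6831.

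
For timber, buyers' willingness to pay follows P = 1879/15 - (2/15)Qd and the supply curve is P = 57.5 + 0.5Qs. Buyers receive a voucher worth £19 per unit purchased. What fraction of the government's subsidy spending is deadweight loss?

DWL / government spending = 15/137

Pre-subsidy: 1879/15 - (2/15)Q = 57.5 + 0.5Q gives Q* = 107 and P* = 111.
With the rebate, buyers effectively pay Pb = Ps − 19, where Ps is the price sellers receive.
On the curves, Pb = 1879/15 - (2/15)Q and Ps = 57.5 + 0.5Q; the wedge Ps − Pb = 19 gives 57.5 + 0.5Q − (1879/15 - (2/15)Q) = 19, so Q' = 137.
Then Pb = 1879/15 − (2/15)·137 = 107 and Ps = 57.5 + 0.5·137 = 126.
ΔCS = ½(107 + 137)(111 − 107) = 488; ΔPS = ½(107 + 137)(126 − 111) = 1830.
Government spending = 19 × 137 = 2603.
DWL = ½ × 19 × (137 − 107) = 285; fraction = 285 / 2603 = 15/137.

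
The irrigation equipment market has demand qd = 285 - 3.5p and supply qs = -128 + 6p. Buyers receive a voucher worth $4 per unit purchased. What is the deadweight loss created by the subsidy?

Deadweight loss = 336/19

Pre-subsidy: 285 - 3.5p = -128 + 6p gives p* = 826/19, q* = 2524/19.
With the rebate, buyers effectively pay pb = ps − 4, where ps is the price sellers receive.
Demand in terms of ps becomes qd = 285 − 3.5(ps − 4) = 299 - 3.5ps. Setting this equal to supply: 299 - 3.5ps = -128 + 6ps, so ps = 854/19.
Buyers pay pb = 854/19 − 4 = 778/19; q' = -128 + 6·(854/19) = 2692/19.
The subsidy expands output by 2692/19 − 2524/19 = 168/19 past the efficient level; on those units the gap between marginal cost and willingness to pay runs from 0 up to 4.
DWL = ½ × 4 × 168/19 = 336/19.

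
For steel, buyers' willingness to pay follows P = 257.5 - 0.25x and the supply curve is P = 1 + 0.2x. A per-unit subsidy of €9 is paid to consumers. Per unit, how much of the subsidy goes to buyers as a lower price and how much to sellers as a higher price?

Pre-subsidy: 257.5 - 0.25x = 1 + 0.2x gives x* = 570 and P* = 115.
With the rebate, buyers effectively pay Pb = Ps − 9, where Ps is the price sellers receive.
On the curves, Pb = 257.5 - 0.25x and Ps = 1 + 0.2x; the wedge Ps − Pb = 9 gives 1 + 0.2x − (257.5 - 0.25x) = 9, so x' = 590.
Then Pb = 257.5 − 0.25·590 = 110 and Ps = 1 + 0.2·590 = 119.
Buyers' price falls by P* − Pb = 115 − 110 = 5; sellers' price rises by Ps − P* = 119 − 115 = 4.

Buyers gain €5 per unit; sellers gain €4 per unit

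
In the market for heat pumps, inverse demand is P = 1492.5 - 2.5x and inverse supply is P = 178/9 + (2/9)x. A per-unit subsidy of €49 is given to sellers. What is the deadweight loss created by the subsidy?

Deadweight loss = €441

Pre-subsidy: 1492.5 - 2.5x = 178/9 + (2/9)x gives x* = 541 and P* = 140.
With the subsidy, sellers receive Ps = Pb + 49 for each unit, where Pb is the price buyers pay.
On the curves, Pb = 1492.5 - 2.5x and Ps = 178/9 + (2/9)x; the wedge Ps − Pb = 49 gives 178/9 + (2/9)x − (1492.5 - 2.5x) = 49, so x' = 559.
Then Pb = 1492.5 − 2.5·559 = 95 and Ps = 178/9 + (2/9)·559 = 144.
The subsidy expands output by 559 − 541 = 18 past the efficient level; on those units the gap between marginal cost and willingness to pay runs from 0 up to 49.
DWL = ½ × 49 × 18 = 441.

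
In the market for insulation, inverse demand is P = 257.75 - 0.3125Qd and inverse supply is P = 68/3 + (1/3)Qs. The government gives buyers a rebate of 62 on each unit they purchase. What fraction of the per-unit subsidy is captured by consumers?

Consumer share = 15/31

Pre-subsidy: 257.75 - 0.3125Q = 68/3 + (1/3)Q gives Q* = 364 and P* = 144.
With the rebate, buyers effectively pay Pb = Ps − 62, where Ps is the price sellers receive.
On the curves, Pb = 257.75 - 0.3125Q and Ps = 68/3 + (1/3)Q; the wedge Ps − Pb = 62 gives 68/3 + (1/3)Q − (257.75 - 0.3125Q) = 62, so Q' = 460.
Then Pb = 257.75 − 0.3125·460 = 114 and Ps = 68/3 + (1/3)·460 = 176.
Buyers' price falls by P* − Pb = 144 − 114 = 30; sellers' price rises by Ps − P* = 176 − 144 = 32.
So consumers capture 30/62 = 15/31 of each unit of subsidy.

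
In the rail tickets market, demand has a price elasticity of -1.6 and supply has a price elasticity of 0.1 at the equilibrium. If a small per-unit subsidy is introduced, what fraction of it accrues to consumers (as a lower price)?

For a small subsidy around the equilibrium, the benefit split depends on the relative slopes, which at a point are proportional to the elasticities.
Buyer share = εs/(εs + |εd|) = 0.1/(0.1 + 1.6) = 1/17; seller share = |εd|/(εs + |εd|) = 16/17.

Consumer share = 1/17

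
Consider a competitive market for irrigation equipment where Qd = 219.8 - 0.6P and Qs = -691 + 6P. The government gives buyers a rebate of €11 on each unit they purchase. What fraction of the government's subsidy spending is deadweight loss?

Pre-subsidy: 219.8 - 0.6P = -691 + 6P gives P* = 138, Q* = 137.
With the rebate, buyers effectively pay Pb = Ps − 11, where Ps is the price sellers receive.
Demand in terms of Ps becomes Qd = 219.8 − 0.6(Ps − 11) = 226.4 - 0.6Ps. Setting this equal to supply: 226.4 - 0.6Ps = -691 + 6Ps, so Ps = 139.
Buyers pay Pb = 139 − 11 = 128; Q' = -691 + 6·139 = 143.
ΔCS = ½(137 + 143)(138 − 128) = 1400; ΔPS = ½(137 + 143)(139 − 138) = 140.
Government spending = 11 × 143 = 1573.
DWL = ½ × 11 × (143 − 137) = 33; fraction = 33 / 1573 = 3/143.

DWL / government spending = 3/143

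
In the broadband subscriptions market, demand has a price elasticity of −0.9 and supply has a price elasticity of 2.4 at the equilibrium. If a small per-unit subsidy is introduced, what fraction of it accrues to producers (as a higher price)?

For a small subsidy around the equilibrium, the benefit split depends on the relative slopes, which at a point are proportional to the elasticities.
Buyer share = εs/(εs + |εd|) = 2.4/(2.4 + 0.9) = 8/11; seller share = |εd|/(εs + |εd|) = 3/11.
So producers capture 3/11 of the subsidy.

Producer share = 3/11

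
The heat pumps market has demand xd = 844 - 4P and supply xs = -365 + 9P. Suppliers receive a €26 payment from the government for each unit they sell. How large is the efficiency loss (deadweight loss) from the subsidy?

Pre-subsidy: 844 - 4P = -365 + 9P gives P* = 93, x* = 472.
With the subsidy, sellers receive Ps = Pb + 26 for each unit, where Pb is the price buyers pay.
Supply in terms of Pb becomes xs = -365 + 9(Pb + 26) = -131 + 9Pb. Setting this equal to demand: 844 - 4Pb = -131 + 9Pb, so Pb = 75.
Sellers receive Ps = 75 + 26 = 101; x' = 844 − 4·75 = 544.
The subsidy expands output by 544 − 472 = 72 past the efficient level; on those units the gap between marginal cost and willingness to pay runs from 0 up to 26.
DWL = ½ × 26 × 72 = 936.

Deadweight loss = €936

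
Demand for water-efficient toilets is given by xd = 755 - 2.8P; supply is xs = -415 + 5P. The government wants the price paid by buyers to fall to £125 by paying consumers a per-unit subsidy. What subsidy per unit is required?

At a buyer price of 125, quantity demanded is 755 − 2.8·125 = 405.
Sellers supply 405 only when they receive Ps with -415 + 5·Ps = 405, i.e. Ps = 164.
s = Ps − Pb = 164 − 125 = 39.

Required subsidy s = £39 per unit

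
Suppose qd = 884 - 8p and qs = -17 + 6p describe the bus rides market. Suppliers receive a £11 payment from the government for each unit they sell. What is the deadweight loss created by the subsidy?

Deadweight loss = 1452/7

Pre-subsidy: 884 - 8p = -17 + 6p gives p* = 901/14, q* = 2584/7.
With the subsidy, sellers receive ps = pb + 11 for each unit, where pb is the price buyers pay.
Supply in terms of pb becomes qs = -17 + 6(pb + 11) = 49 + 6pb. Setting this equal to demand: 884 - 8pb = 49 + 6pb, so pb = 835/14.
Sellers receive ps = 835/14 + 11 = 989/14; q' = 884 − 8·(835/14) = 2848/7.
The subsidy expands output by 2848/7 − 2584/7 = 264/7 past the efficient level; on those units the gap between marginal cost and willingness to pay runs from 0 up to 11.
DWL = ½ × 11 × 264/7 = 1452/7.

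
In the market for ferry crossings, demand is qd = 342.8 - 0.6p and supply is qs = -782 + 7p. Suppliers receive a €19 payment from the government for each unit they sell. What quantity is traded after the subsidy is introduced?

Pre-subsidy: 342.8 - 0.6p = -782 + 7p gives p* = 148, q* = 254.
With the subsidy, sellers receive ps = pb + 19 for each unit, where pb is the price buyers pay.
Supply in terms of pb becomes qs = -782 + 7(pb + 19) = -649 + 7pb. Setting this equal to demand: 342.8 - 0.6pb = -649 + 7pb, so pb = 130.5.
Sellers receive ps = 130.5 + 19 = 149.5; q' = 342.8 − 0.6·130.5 = 264.5.

q' = 264.5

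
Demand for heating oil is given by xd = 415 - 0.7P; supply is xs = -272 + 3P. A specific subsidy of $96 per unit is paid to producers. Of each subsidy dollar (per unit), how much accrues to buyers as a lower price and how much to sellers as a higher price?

Buyers gain 2880/37 per unit; sellers gain 672/37 per unit

Pre-subsidy: 415 - 0.7P = -272 + 3P gives P* = 6870/37, x* = 10546/37.
With the subsidy, sellers receive Ps = Pb + 96 for each unit, where Pb is the price buyers pay.
Supply in terms of Pb becomes xs = -272 + 3(Pb + 96) = 16 + 3Pb. Setting this equal to demand: 415 - 0.7Pb = 16 + 3Pb, so Pb = 3990/37.
Sellers receive Ps = 3990/37 + 96 = 7542/37; x' = 415 − 0.7·(3990/37) = 12562/37.
Buyers' price falls by P* − Pb = 6870/37 − 3990/37 = 2880/37; sellers' price rises by Ps − P* = 7542/37 − 6870/37 = 672/37.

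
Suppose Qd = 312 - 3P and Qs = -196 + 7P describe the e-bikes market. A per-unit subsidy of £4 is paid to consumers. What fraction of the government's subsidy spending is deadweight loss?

Pre-subsidy: 312 - 3P = -196 + 7P gives P* = 50.8, Q* = 159.6.
With the rebate, buyers effectively pay Pb = Ps − 4, where Ps is the price sellers receive.
Demand in terms of Ps becomes Qd = 312 − 3(Ps − 4) = 324 - 3Ps. Setting this equal to supply: 324 - 3Ps = -196 + 7Ps, so Ps = 52.
Buyers pay Pb = 52 − 4 = 48; Q' = -196 + 7·52 = 168.
ΔCS = ½(159.6 + 168)(50.8 − 48) = 458.64; ΔPS = ½(159.6 + 168)(52 − 50.8) = 196.56.
Government spending = 4 × 168 = 672.
DWL = ½ × 4 × (168 − 159.6) = 16.8; fraction = 16.8 / 672 = 0.025.

DWL / government spending = 0.025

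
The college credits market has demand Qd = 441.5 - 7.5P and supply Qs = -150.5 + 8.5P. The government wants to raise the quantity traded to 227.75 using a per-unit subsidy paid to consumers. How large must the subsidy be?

Required subsidy s = 16 per unit

At Q = 227.75, invert demand for the buyer price: Pb = (441.5 − 227.75)/7.5 = 28.5; invert supply for the seller price: Ps = (227.75 − (-150.5))/8.5 = 44.5.
The subsidy must fill the gap: s = Ps − Pb = 44.5 − 28.5 = 16.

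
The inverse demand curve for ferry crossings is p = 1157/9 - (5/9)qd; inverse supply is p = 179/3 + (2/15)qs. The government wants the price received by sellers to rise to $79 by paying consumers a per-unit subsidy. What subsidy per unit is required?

Required subsidy s = $31 per unit

At a seller price of 79, quantity supplied is -447.5 + 7.5·79 = 145.
Buyers absorb 145 only when they pay pb = 1157/9 − (5/9)·145 = 48.
s = ps − pb = 79 − 48 = 31.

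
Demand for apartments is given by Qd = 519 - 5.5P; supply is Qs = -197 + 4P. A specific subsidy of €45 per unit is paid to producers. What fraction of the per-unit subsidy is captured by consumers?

Consumer share = 8/19

Pre-subsidy: 519 - 5.5P = -197 + 4P gives P* = 1432/19, Q* = 1985/19.
With the subsidy, sellers receive Ps = Pb + 45 for each unit, where Pb is the price buyers pay.
Supply in terms of Pb becomes Qs = -197 + 4(Pb + 45) = -17 + 4Pb. Setting this equal to demand: 519 - 5.5Pb = -17 + 4Pb, so Pb = 1072/19.
Sellers receive Ps = 1072/19 + 45 = 1927/19; Q' = 519 − 5.5·(1072/19) = 3965/19.
Buyers' price falls by P* − Pb = 1432/19 − 1072/19 = 360/19; sellers' price rises by Ps − P* = 1927/19 − 1432/19 = 495/19.
So consumers capture (360/19)/45 = 8/19 of each unit of subsidy.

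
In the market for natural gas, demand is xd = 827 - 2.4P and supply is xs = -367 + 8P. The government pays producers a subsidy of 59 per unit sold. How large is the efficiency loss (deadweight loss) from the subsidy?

Deadweight loss = 41772/13

Pre-subsidy: 827 - 2.4P = -367 + 8P gives P* = 2985/26, x* = 7169/13.
With the subsidy, sellers receive Ps = Pb + 59 for each unit, where Pb is the price buyers pay.
Supply in terms of Pb becomes xs = -367 + 8(Pb + 59) = 105 + 8Pb. Setting this equal to demand: 827 - 2.4Pb = 105 + 8Pb, so Pb = 1805/26.
Sellers receive Ps = 1805/26 + 59 = 3339/26; x' = 827 − 2.4·(1805/26) = 8585/13.
The subsidy expands output by 8585/13 − 7169/13 = 1416/13 past the efficient level; on those units the gap between marginal cost and willingness to pay runs from 0 up to 59.
DWL = ½ × 59 × 1416/13 = 41772/13.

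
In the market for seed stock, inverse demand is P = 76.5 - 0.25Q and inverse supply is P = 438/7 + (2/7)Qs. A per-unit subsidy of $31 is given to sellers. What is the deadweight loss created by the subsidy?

Pre-subsidy: 76.5 - 0.25Q = 438/7 + (2/7)Q gives Q* = 26 and P* = 70.
With the subsidy, sellers receive Ps = Pb + 31 for each unit, where Pb is the price buyers pay.
On the curves, Pb = 76.5 - 0.25Q and Ps = 438/7 + (2/7)Q; the wedge Ps − Pb = 31 gives 438/7 + (2/7)Q − (76.5 - 0.25Q) = 31, so Q' = 1258/15.
Then Pb = 76.5 − 0.25·(1258/15) = 833/15 and Ps = 438/7 + (2/7)·(1258/15) = 1298/15.
The subsidy expands output by 1258/15 − 26 = 868/15 past the efficient level; on those units the gap between marginal cost and willingness to pay runs from 0 up to 31.
DWL = ½ × 31 × 868/15 = 13454/15.

Deadweight loss = 13454/15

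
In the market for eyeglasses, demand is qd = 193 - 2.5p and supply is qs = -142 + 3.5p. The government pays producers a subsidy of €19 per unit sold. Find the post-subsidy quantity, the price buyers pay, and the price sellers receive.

Pre-subsidy: 193 - 2.5p = -142 + 3.5p gives p* = 335/6, q* = 641/12.
With the subsidy, sellers receive ps = pb + 19 for each unit, where pb is the price buyers pay.
Supply in terms of pb becomes qs = -142 + 3.5(pb + 19) = -75.5 + 3.5pb. Setting this equal to demand: 193 - 2.5pb = -75.5 + 3.5pb, so pb = 44.75.
Sellers receive ps = 44.75 + 19 = 63.75; q' = 193 − 2.5·44.75 = 81.125.

q' = 81.125; buyers pay €44.75; sellers receive €63.75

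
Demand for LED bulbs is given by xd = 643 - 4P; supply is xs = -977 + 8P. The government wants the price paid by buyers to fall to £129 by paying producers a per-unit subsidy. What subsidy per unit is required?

At a buyer price of 129, quantity demanded is 643 − 4·129 = 127.
Sellers supply 127 only when they receive Ps with -977 + 8·Ps = 127, i.e. Ps = 138.
s = Ps − Pb = 138 − 129 = 9.

Required subsidy s = £9 per unit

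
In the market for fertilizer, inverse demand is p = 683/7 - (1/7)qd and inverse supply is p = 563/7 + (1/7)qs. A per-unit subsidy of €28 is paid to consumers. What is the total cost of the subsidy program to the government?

Pre-subsidy: 683/7 - (1/7)q = 563/7 + (1/7)q gives q* = 60 and p* = 89.
With the rebate, buyers effectively pay pb = ps − 28, where ps is the price sellers receive.
On the curves, pb = 683/7 - (1/7)q and ps = 563/7 + (1/7)q; the wedge ps − pb = 28 gives 563/7 + (1/7)q − (683/7 - (1/7)q) = 28, so q' = 158.
Then pb = 683/7 − (1/7)·158 = 75 and ps = 563/7 + (1/7)·158 = 103.
Government outlay = subsidy × quantity = 28 × 158 = 4424.

Government cost = €4424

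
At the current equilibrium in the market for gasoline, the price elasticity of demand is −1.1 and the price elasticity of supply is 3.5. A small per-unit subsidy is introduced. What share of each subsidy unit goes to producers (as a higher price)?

For a small subsidy around the equilibrium, the benefit split depends on the relative slopes, which at a point are proportional to the elasticities.
Buyer share = εs/(εs + |εd|) = 3.5/(3.5 + 1.1) = 35/46; seller share = |εd|/(εs + |εd|) = 11/46.
So producers capture 11/46 of the subsidy.

Producer share = 11/46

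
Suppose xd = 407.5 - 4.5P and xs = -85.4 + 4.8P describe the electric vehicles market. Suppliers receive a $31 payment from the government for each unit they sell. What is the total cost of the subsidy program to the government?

Government cost = $7471

Pre-subsidy: 407.5 - 4.5P = -85.4 + 4.8P gives P* = 53, x* = 169.
With the subsidy, sellers receive Ps = Pb + 31 for each unit, where Pb is the price buyers pay.
Supply in terms of Pb becomes xs = -85.4 + 4.8(Pb + 31) = 63.4 + 4.8Pb. Setting this equal to demand: 407.5 - 4.5Pb = 63.4 + 4.8Pb, so Pb = 37.
Sellers receive Ps = 37 + 31 = 68; x' = 407.5 − 4.5·37 = 241.
Government outlay = subsidy × quantity = 31 × 241 = 7471.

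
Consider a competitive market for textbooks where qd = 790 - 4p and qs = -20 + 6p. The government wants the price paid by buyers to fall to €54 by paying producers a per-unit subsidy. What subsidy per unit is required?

Required subsidy s = €45 per unit

At a buyer price of 54, quantity demanded is 790 − 4·54 = 574.
Sellers supply 574 only when they receive ps with -20 + 6·ps = 574, i.e. ps = 99.
s = ps − pb = 99 − 54 = 45.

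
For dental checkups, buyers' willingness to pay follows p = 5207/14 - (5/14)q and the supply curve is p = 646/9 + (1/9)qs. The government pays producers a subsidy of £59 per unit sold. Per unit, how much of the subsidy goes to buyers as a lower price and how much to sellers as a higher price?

Pre-subsidy: 5207/14 - (5/14)q = 646/9 + (1/9)q gives q* = 641 and p* = 143.
With the subsidy, sellers receive ps = pb + 59 for each unit, where pb is the price buyers pay.
On the curves, pb = 5207/14 - (5/14)q and ps = 646/9 + (1/9)q; the wedge ps − pb = 59 gives 646/9 + (1/9)q − (5207/14 - (5/14)q) = 59, so q' = 767.
Then pb = 5207/14 − (5/14)·767 = 98 and ps = 646/9 + (1/9)·767 = 157.
Buyers' price falls by p* − pb = 143 − 98 = 45; sellers' price rises by ps − p* = 157 − 143 = 14.

Buyers gain £45 per unit; sellers gain £14 per unit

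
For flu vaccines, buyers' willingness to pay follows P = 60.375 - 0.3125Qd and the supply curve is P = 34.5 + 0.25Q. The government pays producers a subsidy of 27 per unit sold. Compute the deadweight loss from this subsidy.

Deadweight loss = 648

Pre-subsidy: 60.375 - 0.3125Q = 34.5 + 0.25Q gives Q* = 46 and P* = 46.
With the subsidy, sellers receive Ps = Pb + 27 for each unit, where Pb is the price buyers pay.
On the curves, Pb = 60.375 - 0.3125Q and Ps = 34.5 + 0.25Q; the wedge Ps − Pb = 27 gives 34.5 + 0.25Q − (60.375 - 0.3125Q) = 27, so Q' = 94.
Then Pb = 60.375 − 0.3125·94 = 31 and Ps = 34.5 + 0.25·94 = 58.
The subsidy expands output by 94 − 46 = 48 past the efficient level; on those units the gap between marginal cost and willingness to pay runs from 0 up to 27.
DWL = ½ × 27 × 48 = 648.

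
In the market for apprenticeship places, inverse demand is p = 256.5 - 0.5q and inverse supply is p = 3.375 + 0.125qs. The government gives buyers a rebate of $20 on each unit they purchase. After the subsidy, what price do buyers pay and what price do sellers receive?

Pre-subsidy: 256.5 - 0.5q = 3.375 + 0.125q gives q* = 405 and p* = 54.
With the rebate, buyers effectively pay pb = ps − 20, where ps is the price sellers receive.
On the curves, pb = 256.5 - 0.5q and ps = 3.375 + 0.125q; the wedge ps − pb = 20 gives 3.375 + 0.125q − (256.5 - 0.5q) = 20, so q' = 437.
Then pb = 256.5 − 0.5·437 = 38 and ps = 3.375 + 0.125·437 = 58.

Buyers pay $38; sellers receive $58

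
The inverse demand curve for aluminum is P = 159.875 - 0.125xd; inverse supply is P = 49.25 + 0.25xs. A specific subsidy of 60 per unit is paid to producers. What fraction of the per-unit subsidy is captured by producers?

Producer share = 2/3

Pre-subsidy: 159.875 - 0.125x = 49.25 + 0.25x gives x* = 295 and P* = 123.
With the subsidy, sellers receive Ps = Pb + 60 for each unit, where Pb is the price buyers pay.
On the curves, Pb = 159.875 - 0.125x and Ps = 49.25 + 0.25x; the wedge Ps − Pb = 60 gives 49.25 + 0.25x − (159.875 - 0.125x) = 60, so x' = 455.
Then Pb = 159.875 − 0.125·455 = 103 and Ps = 49.25 + 0.25·455 = 163.
Buyers' price falls by P* − Pb = 123 − 103 = 20; sellers' price rises by Ps − P* = 163 − 123 = 40.
So producers capture 40/60 = 2/3 of each unit of subsidy.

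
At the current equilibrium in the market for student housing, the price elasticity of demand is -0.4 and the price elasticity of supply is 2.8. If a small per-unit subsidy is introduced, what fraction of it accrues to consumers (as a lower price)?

Consumer share = 0.875

For a small subsidy around the equilibrium, the benefit split depends on the relative slopes, which at a point are proportional to the elasticities.
Buyer share = εs/(εs + |εd|) = 2.8/(2.8 + 0.4) = 0.875; seller share = |εd|/(εs + |εd|) = 0.125.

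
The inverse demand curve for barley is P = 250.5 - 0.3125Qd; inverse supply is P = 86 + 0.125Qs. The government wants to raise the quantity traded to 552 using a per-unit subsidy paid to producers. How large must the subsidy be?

Required subsidy s = 77 per unit

At Q = 552, from the demand curve buyers pay Pb = 250.5 − 0.3125·552 = 78; from the supply curve sellers need Ps = 86 + 0.125·552 = 155.
The subsidy must fill the gap: s = Ps − Pb = 155 − 78 = 77.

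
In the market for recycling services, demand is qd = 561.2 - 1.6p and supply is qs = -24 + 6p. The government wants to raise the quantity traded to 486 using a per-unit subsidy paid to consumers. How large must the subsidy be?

At q = 486, invert demand for the buyer price: pb = (561.2 − 486)/1.6 = 47; invert supply for the seller price: ps = (486 − (-24))/6 = 85.
The subsidy must fill the gap: s = ps − pb = 85 − 47 = 38.

Required subsidy s = 38 per unit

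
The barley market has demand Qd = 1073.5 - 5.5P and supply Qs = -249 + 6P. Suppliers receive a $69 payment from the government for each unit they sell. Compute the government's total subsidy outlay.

Pre-subsidy: 1073.5 - 5.5P = -249 + 6P gives P* = 115, Q* = 441.
With the subsidy, sellers receive Ps = Pb + 69 for each unit, where Pb is the price buyers pay.
Supply in terms of Pb becomes Qs = -249 + 6(Pb + 69) = 165 + 6Pb. Setting this equal to demand: 1073.5 - 5.5Pb = 165 + 6Pb, so Pb = 79.
Sellers receive Ps = 79 + 69 = 148; Q' = 1073.5 − 5.5·79 = 639.
Government outlay = subsidy × quantity = 69 × 639 = 44091.

Government cost = $44091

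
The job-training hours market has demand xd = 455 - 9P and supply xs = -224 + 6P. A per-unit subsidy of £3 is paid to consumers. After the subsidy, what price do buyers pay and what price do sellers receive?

Pre-subsidy: 455 - 9P = -224 + 6P gives P* = 679/15, x* = 47.6.
With the rebate, buyers effectively pay Pb = Ps − 3, where Ps is the price sellers receive.
Demand in terms of Ps becomes xd = 455 − 9(Ps − 3) = 482 - 9Ps. Setting this equal to supply: 482 - 9Ps = -224 + 6Ps, so Ps = 706/15.
Buyers pay Pb = 706/15 − 3 = 661/15; x' = -224 + 6·(706/15) = 58.4.

Buyers pay 661/15; sellers receive 706/15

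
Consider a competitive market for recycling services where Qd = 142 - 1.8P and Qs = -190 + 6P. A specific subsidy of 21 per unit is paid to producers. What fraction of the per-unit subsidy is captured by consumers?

Pre-subsidy: 142 - 1.8P = -190 + 6P gives P* = 1660/39, Q* = 850/13.
With the subsidy, sellers receive Ps = Pb + 21 for each unit, where Pb is the price buyers pay.
Supply in terms of Pb becomes Qs = -190 + 6(Pb + 21) = -64 + 6Pb. Setting this equal to demand: 142 - 1.8Pb = -64 + 6Pb, so Pb = 1030/39.
Sellers receive Ps = 1030/39 + 21 = 1849/39; Q' = 142 − 1.8·(1030/39) = 1228/13.
Buyers' price falls by P* − Pb = 1660/39 − 1030/39 = 210/13; sellers' price rises by Ps − P* = 1849/39 − 1660/39 = 63/13.
So consumers capture (210/13)/21 = 10/13 of each unit of subsidy.

Consumer share = 10/13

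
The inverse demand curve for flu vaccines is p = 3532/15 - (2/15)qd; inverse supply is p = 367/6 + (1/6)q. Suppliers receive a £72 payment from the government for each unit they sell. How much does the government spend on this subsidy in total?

Government cost = £59112

Pre-subsidy: 3532/15 - (2/15)q = 367/6 + (1/6)q gives q* = 581 and p* = 158.
With the subsidy, sellers receive ps = pb + 72 for each unit, where pb is the price buyers pay.
On the curves, pb = 3532/15 - (2/15)q and ps = 367/6 + (1/6)q; the wedge ps − pb = 72 gives 367/6 + (1/6)q − (3532/15 - (2/15)q) = 72, so q' = 821.
Then pb = 3532/15 − (2/15)·821 = 126 and ps = 367/6 + (1/6)·821 = 198.
Government outlay = subsidy × quantity = 72 × 821 = 59112.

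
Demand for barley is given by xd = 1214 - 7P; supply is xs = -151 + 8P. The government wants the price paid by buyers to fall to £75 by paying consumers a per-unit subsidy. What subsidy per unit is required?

Required subsidy s = £30 per unit

At a buyer price of 75, quantity demanded is 1214 − 7·75 = 689.
Sellers supply 689 only when they receive Ps with -151 + 8·Ps = 689, i.e. Ps = 105.
s = Ps − Pb = 105 − 75 = 30.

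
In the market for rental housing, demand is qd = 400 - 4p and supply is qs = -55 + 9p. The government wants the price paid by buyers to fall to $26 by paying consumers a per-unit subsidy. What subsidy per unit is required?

At a buyer price of 26, quantity demanded is 400 − 4·26 = 296.
Sellers supply 296 only when they receive ps with -55 + 9·ps = 296, i.e. ps = 39.
s = ps − pb = 39 − 26 = 13.

Required subsidy s = $13 per unit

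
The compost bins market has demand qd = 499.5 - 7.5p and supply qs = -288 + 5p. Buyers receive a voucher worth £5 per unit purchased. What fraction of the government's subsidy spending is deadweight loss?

Pre-subsidy: 499.5 - 7.5p = -288 + 5p gives p* = 63, q* = 27.
With the rebate, buyers effectively pay pb = ps − 5, where ps is the price sellers receive.
Demand in terms of ps becomes qd = 499.5 − 7.5(ps − 5) = 537 - 7.5ps. Setting this equal to supply: 537 - 7.5ps = -288 + 5ps, so ps = 66.
Buyers pay pb = 66 − 5 = 61; q' = -288 + 5·66 = 42.
ΔCS = ½(27 + 42)(63 − 61) = 69; ΔPS = ½(27 + 42)(66 − 63) = 103.5.
Government spending = 5 × 42 = 210.
DWL = ½ × 5 × (42 − 27) = 37.5; fraction = 37.5 / 210 = 5/28.

DWL / government spending = 5/28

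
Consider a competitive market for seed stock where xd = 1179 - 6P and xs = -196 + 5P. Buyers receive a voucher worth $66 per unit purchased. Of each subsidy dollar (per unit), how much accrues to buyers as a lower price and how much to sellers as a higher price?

Pre-subsidy: 1179 - 6P = -196 + 5P gives P* = 125, x* = 429.
With the rebate, buyers effectively pay Pb = Ps − 66, where Ps is the price sellers receive.
Demand in terms of Ps becomes xd = 1179 − 6(Ps − 66) = 1575 - 6Ps. Setting this equal to supply: 1575 - 6Ps = -196 + 5Ps, so Ps = 161.
Buyers pay Pb = 161 − 66 = 95; x' = -196 + 5·161 = 609.
Buyers' price falls by P* − Pb = 125 − 95 = 30; sellers' price rises by Ps − P* = 161 − 125 = 36.

Buyers gain $30 per unit; sellers gain $36 per unit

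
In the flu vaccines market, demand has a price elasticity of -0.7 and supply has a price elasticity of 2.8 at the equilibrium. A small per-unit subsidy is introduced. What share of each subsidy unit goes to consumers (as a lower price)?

For a small subsidy around the equilibrium, the benefit split depends on the relative slopes, which at a point are proportional to the elasticities.
Buyer share = εs/(εs + |εd|) = 2.8/(2.8 + 0.7) = 0.8; seller share = |εd|/(εs + |εd|) = 0.2.

Consumer share = 0.8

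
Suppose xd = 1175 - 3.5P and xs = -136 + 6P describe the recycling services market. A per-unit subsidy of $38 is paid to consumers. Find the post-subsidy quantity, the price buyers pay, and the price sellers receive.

x' = 776; buyers pay $114; sellers receive $152

Pre-subsidy: 1175 - 3.5P = -136 + 6P gives P* = 138, x* = 692.
With the rebate, buyers effectively pay Pb = Ps − 38, where Ps is the price sellers receive.
Demand in terms of Ps becomes xd = 1175 − 3.5(Ps − 38) = 1308 - 3.5Ps. Setting this equal to supply: 1308 - 3.5Ps = -136 + 6Ps, so Ps = 152.
Buyers pay Pb = 152 − 38 = 114; x' = -136 + 6·152 = 776.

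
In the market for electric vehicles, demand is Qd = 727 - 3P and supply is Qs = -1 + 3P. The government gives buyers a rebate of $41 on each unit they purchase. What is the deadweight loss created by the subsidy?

Pre-subsidy: 727 - 3P = -1 + 3P gives P* = 364/3, Q* = 363.
With the rebate, buyers effectively pay Pb = Ps − 41, where Ps is the price sellers receive.
Demand in terms of Ps becomes Qd = 727 − 3(Ps − 41) = 850 - 3Ps. Setting this equal to supply: 850 - 3Ps = -1 + 3Ps, so Ps = 851/6.
Buyers pay Pb = 851/6 − 41 = 605/6; Q' = -1 + 3·(851/6) = 424.5.
The subsidy expands output by 424.5 − 363 = 61.5 past the efficient level; on those units the gap between marginal cost and willingness to pay runs from 0 up to 41.
DWL = ½ × 41 × 61.5 = 1260.75.

Deadweight loss = $1260.75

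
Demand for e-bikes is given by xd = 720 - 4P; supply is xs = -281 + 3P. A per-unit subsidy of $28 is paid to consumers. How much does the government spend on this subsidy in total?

Government cost = $5488

Pre-subsidy: 720 - 4P = -281 + 3P gives P* = 143, x* = 148.
With the rebate, buyers effectively pay Pb = Ps − 28, where Ps is the price sellers receive.
Demand in terms of Ps becomes xd = 720 − 4(Ps − 28) = 832 - 4Ps. Setting this equal to supply: 832 - 4Ps = -281 + 3Ps, so Ps = 159.
Buyers pay Pb = 159 − 28 = 131; x' = -281 + 3·159 = 196.
Government outlay = subsidy × quantity = 28 × 196 = 5488.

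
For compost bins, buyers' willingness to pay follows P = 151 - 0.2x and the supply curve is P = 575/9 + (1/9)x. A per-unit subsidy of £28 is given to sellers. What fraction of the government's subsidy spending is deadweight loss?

DWL / government spending = 9/74

Pre-subsidy: 151 - 0.2x = 575/9 + (1/9)x gives x* = 280 and P* = 95.
With the subsidy, sellers receive Ps = Pb + 28 for each unit, where Pb is the price buyers pay.
On the curves, Pb = 151 - 0.2x and Ps = 575/9 + (1/9)x; the wedge Ps − Pb = 28 gives 575/9 + (1/9)x − (151 - 0.2x) = 28, so x' = 370.
Then Pb = 151 − 0.2·370 = 77 and Ps = 575/9 + (1/9)·370 = 105.
ΔCS = ½(280 + 370)(95 − 77) = 5850; ΔPS = ½(280 + 370)(105 − 95) = 3250.
Government spending = 28 × 370 = 10360.
DWL = ½ × 28 × (370 − 280) = 1260; fraction = 1260 / 10360 = 9/74.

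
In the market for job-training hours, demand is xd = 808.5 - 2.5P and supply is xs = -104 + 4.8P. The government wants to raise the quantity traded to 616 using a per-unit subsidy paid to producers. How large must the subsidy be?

Required subsidy s = 73 per unit

At x = 616, invert demand for the buyer price: Pb = (808.5 − 616)/2.5 = 77; invert supply for the seller price: Ps = (616 − (-104))/4.8 = 150.
The subsidy must fill the gap: s = Ps − Pb = 150 − 77 = 73.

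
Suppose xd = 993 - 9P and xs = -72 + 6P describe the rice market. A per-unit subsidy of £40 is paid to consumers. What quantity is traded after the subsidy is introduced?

x' = 498

Pre-subsidy: 993 - 9P = -72 + 6P gives P* = 71, x* = 354.
With the rebate, buyers effectively pay Pb = Ps − 40, where Ps is the price sellers receive.
Demand in terms of Ps becomes xd = 993 − 9(Ps − 40) = 1353 - 9Ps. Setting this equal to supply: 1353 - 9Ps = -72 + 6Ps, so Ps = 95.
Buyers pay Pb = 95 − 40 = 55; x' = -72 + 6·95 = 498.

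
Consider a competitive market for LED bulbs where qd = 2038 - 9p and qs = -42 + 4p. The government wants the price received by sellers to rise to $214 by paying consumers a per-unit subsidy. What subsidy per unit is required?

Required subsidy s = $78 per unit

At a seller price of 214, quantity supplied is -42 + 4·214 = 814.
Buyers absorb 814 only when they pay pb with 2038 − 9·pb = 814, i.e. pb = 136.
s = ps − pb = 214 − 136 = 78.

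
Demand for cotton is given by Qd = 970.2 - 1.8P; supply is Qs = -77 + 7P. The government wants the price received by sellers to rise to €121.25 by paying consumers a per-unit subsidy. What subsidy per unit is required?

At a seller price of 121.25, quantity supplied is -77 + 7·121.25 = 771.75.
Buyers absorb 771.75 only when they pay Pb with 970.2 − 1.8·Pb = 771.75, i.e. Pb = 110.25.
s = Ps − Pb = 121.25 − 110.25 = 11.

Required subsidy s = €11 per unit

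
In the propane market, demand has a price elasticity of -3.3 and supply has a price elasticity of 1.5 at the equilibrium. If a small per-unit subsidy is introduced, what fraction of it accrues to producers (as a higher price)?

For a small subsidy around the equilibrium, the benefit split depends on the relative slopes, which at a point are proportional to the elasticities.
Buyer share = εs/(εs + |εd|) = 1.5/(1.5 + 3.3) = 0.3125; seller share = |εd|/(εs + |εd|) = 0.6875.
So producers capture 0.6875 of the subsidy.

Producer share = 0.6875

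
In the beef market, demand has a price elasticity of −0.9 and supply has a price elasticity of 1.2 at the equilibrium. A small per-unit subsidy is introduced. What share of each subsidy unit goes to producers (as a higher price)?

For a small subsidy around the equilibrium, the benefit split depends on the relative slopes, which at a point are proportional to the elasticities.
Buyer share = εs/(εs + |εd|) = 1.2/(1.2 + 0.9) = 4/7; seller share = |εd|/(εs + |εd|) = 3/7.
So producers capture 3/7 of the subsidy.

Producer share = 3/7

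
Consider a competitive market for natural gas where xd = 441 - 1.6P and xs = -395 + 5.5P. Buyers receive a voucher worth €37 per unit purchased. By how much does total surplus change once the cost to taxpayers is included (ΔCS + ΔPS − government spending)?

Pre-subsidy: 441 - 1.6P = -395 + 5.5P gives P* = 8360/71, x* = 17935/71.
With the rebate, buyers effectively pay Pb = Ps − 37, where Ps is the price sellers receive.
Demand in terms of Ps becomes xd = 441 − 1.6(Ps − 37) = 500.2 - 1.6Ps. Setting this equal to supply: 500.2 - 1.6Ps = -395 + 5.5Ps, so Ps = 8952/71.
Buyers pay Pb = 8952/71 − 37 = 6325/71; x' = -395 + 5.5·(8952/71) = 21191/71.
ΔCS = ½(17935/71 + 21191/71)(8360/71 − 6325/71) = 39810705/5041; ΔPS = ½(17935/71 + 21191/71)(8952/71 − 8360/71) = 11581296/5041.
Government spending = 37 × 21191/71 = 784067/71.
Net change = 39810705/5041 + 11581296/5041 − 784067/71 = -60236/71. The loss equals the DWL triangle ½·37·3256/71.

Net change in total surplus = -60236/71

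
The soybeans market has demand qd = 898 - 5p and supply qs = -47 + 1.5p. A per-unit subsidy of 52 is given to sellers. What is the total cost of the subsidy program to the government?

Government cost = 12016

Pre-subsidy: 898 - 5p = -47 + 1.5p gives p* = 1890/13, q* = 2224/13.
With the subsidy, sellers receive ps = pb + 52 for each unit, where pb is the price buyers pay.
Supply in terms of pb becomes qs = -47 + 1.5(pb + 52) = 31 + 1.5pb. Setting this equal to demand: 898 - 5pb = 31 + 1.5pb, so pb = 1734/13.
Sellers receive ps = 1734/13 + 52 = 2410/13; q' = 898 − 5·(1734/13) = 3004/13.
Government outlay = subsidy × quantity = 52 × 3004/13 = 12016.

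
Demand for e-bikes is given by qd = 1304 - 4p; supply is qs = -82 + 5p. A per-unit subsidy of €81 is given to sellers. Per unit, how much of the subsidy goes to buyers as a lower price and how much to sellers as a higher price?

Pre-subsidy: 1304 - 4p = -82 + 5p gives p* = 154, q* = 688.
With the subsidy, sellers receive ps = pb + 81 for each unit, where pb is the price buyers pay.
Supply in terms of pb becomes qs = -82 + 5(pb + 81) = 323 + 5pb. Setting this equal to demand: 1304 - 4pb = 323 + 5pb, so pb = 109.
Sellers receive ps = 109 + 81 = 190; q' = 1304 − 4·109 = 868.
Buyers' price falls by p* − pb = 154 − 109 = 45; sellers' price rises by ps − p* = 190 − 154 = 36.

Buyers gain €45 per unit; sellers gain €36 per unit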